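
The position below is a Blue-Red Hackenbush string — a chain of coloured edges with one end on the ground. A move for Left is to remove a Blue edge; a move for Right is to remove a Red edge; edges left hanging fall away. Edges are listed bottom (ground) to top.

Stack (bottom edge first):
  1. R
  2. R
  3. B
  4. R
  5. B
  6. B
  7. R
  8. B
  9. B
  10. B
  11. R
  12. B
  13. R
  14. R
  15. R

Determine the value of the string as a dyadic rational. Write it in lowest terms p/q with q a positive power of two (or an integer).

g(R) = { (no moves) | 0 } = -1
g(RR) = { (no moves) | -1,0 } = -2
g(RRB) = { -2 | -1,0 } = -3/2
g(RRBR) = { -2 | -3/2,-1,0 } = -7/4
g(RRBRB) = { -2,-7/4 | -3/2,-1,0 } = -13/8
g(RRBRBB) = { -2,-7/4,-13/8 | -3/2,-1,0 } = -25/16
g(RRBRBBR) = { -2,-7/4,-13/8 | -25/16,-3/2,-1,0 } = -51/32
g(RRBRBBRB) = { -2,-7/4,-13/8,-51/32 | -25/16,-3/2,-1,0 } = -101/64
g(RRBRBBRBB) = { -2,-7/4,-13/8,-51/32,-101/64 | -25/16,-3/2,-1,0 } = -201/128
g(RRBRBBRBBB) = { -2,-7/4,-13/8,-51/32,-101/64,-201/128 | -25/16,-3/2,-1,0 } = -401/256
g(RRBRBBRBBBR) = { -2,-7/4,-13/8,-51/32,-101/64,-201/128 | -401/256,-25/16,-3/2,-1,0 } = -803/512
g(RRBRBBRBBBRB) = { -2,-7/4,-13/8,-51/32,-101/64,-201/128,-803/512 | -401/256,-25/16,-3/2,-1,0 } = -1605/1024
g(RRBRBBRBBBRBR) = { -2,-7/4,-13/8,-51/32,-101/64,-201/128,-803/512 | -1605/1024,-401/256,-25/16,-3/2,-1,0 } = -3211/2048
g(RRBRBBRBBBRBRR) = { -2,-7/4,-13/8,-51/32,-101/64,-201/128,-803/512 | -3211/2048,-1605/1024,-401/256,-25/16,-3/2,-1,0 } = -6423/4096
g(RRBRBBRBBBRBRRR) = { -2,-7/4,-13/8,-51/32,-101/64,-201/128,-803/512 | -6423/4096,-3211/2048,-1605/1024,-401/256,-25/16,-3/2,-1,0 } = -12847/8192

-12847/8192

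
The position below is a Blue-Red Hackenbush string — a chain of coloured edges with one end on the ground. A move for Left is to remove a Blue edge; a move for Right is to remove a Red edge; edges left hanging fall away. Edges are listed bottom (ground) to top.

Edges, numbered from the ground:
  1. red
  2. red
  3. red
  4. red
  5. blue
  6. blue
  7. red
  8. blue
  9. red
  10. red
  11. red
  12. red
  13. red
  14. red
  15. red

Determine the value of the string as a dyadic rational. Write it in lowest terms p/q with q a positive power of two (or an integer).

g_1 [r]  L=[]  R=[0]  ⇒ -1
g_2 [rr]  L=[]  R=[-1; 0]  ⇒ -2
g_3 [rrr]  L=[]  R=[-2; -1; 0]  ⇒ -3
g_4 [rrrr]  L=[]  R=[-3; -2; -1; 0]  ⇒ -4
g_5 [rrrrb]  L=[-4]  R=[-3; -2; -1; 0]  ⇒ -7/2
g_6 [rrrrbb]  L=[-4; -7/2]  R=[-3; -2; -1; 0]  ⇒ -13/4
g_7 [rrrrbbr]  L=[-4; -7/2]  R=[-13/4; -3; -2; -1; 0]  ⇒ -27/8
g_8 [rrrrbbrb]  L=[-4; -7/2; -27/8]  R=[-13/4; -3; -2; -1; 0]  ⇒ -53/16
g_9 [rrrrbbrbr]  L=[-4; -7/2; -27/8]  R=[-53/16; -13/4; -3; -2; -1; 0]  ⇒ -107/32
g_10 [rrrrbbrbrr]  L=[-4; -7/2; -27/8]  R=[-107/32; -53/16; -13/4; -3; -2; -1; 0]  ⇒ -215/64
g_11 [rrrrbbrbrrr]  L=[-4; -7/2; -27/8]  R=[-215/64; -107/32; -53/16; -13/4; -3; -2; -1; 0]  ⇒ -431/128
g_12 [rrrrbbrbrrrr]  L=[-4; -7/2; -27/8]  R=[-431/128; -215/64; -107/32; -53/16; -13/4; -3; -2; -1; 0]  ⇒ -863/256
g_13 [rrrrbbrbrrrrr]  L=[-4; -7/2; -27/8]  R=[-863/256; -431/128; -215/64; -107/32; -53/16; -13/4; -3; -2; -1; 0]  ⇒ -1727/512
g_14 [rrrrbbrbrrrrrr]  L=[-4; -7/2; -27/8]  R=[-1727/512; -863/256; -431/128; -215/64; -107/32; -53/16; -13/4; -3; -2; -1; 0]  ⇒ -3455/1024
g_15 [rrrrbbrbrrrrrrr]  L=[-4; -7/2; -27/8]  R=[-3455/1024; -1727/512; -863/256; -431/128; -215/64; -107/32; -53/16; -13/4; -3; -2; -1; 0]  ⇒ -6911/2048

-6911/2048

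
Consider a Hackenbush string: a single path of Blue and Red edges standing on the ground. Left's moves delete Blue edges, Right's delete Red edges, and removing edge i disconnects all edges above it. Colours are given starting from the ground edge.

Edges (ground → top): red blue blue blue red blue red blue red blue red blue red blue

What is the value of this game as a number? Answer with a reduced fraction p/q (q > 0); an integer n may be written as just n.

-1365/8192

Recurse on prefixes of the 14-edge string red blue blue blue red blue red blue red blue red blue red blue:
G(r) = { (no moves) | 0 } so -1
G(rb) = { -1 | 0 } so -1/2
G(rbb) = { -1; -1/2 | 0 } so -1/4
G(rbbb) = { -1; -1/2; -1/4 | 0 } so -1/8
G(rbbbr) = { -1; -1/2; -1/4 | -1/8; 0 } so -3/16
G(rbbbrb) = { -1; -1/2; -1/4; -3/16 | -1/8; 0 } so -5/32
G(rbbbrbr) = { -1; -1/2; -1/4; -3/16 | -5/32; -1/8; 0 } so -11/64
G(rbbbrbrb) = { -1; -1/2; -1/4; -3/16; -11/64 | -5/32; -1/8; 0 } so -21/128
G(rbbbrbrbr) = { -1; -1/2; -1/4; -3/16; -11/64 | -21/128; -5/32; -1/8; 0 } so -43/256
G(rbbbrbrbrb) = { -1; -1/2; -1/4; -3/16; -11/64; -43/256 | -21/128; -5/32; -1/8; 0 } so -85/512
G(rbbbrbrbrbr) = { -1; -1/2; -1/4; -3/16; -11/64; -43/256 | -85/512; -21/128; -5/32; -1/8; 0 } so -171/1024
G(rbbbrbrbrbrb) = { -1; -1/2; -1/4; -3/16; -11/64; -43/256; -171/1024 | -85/512; -21/128; -5/32; -1/8; 0 } so -341/2048
G(rbbbrbrbrbrbr) = { -1; -1/2; -1/4; -3/16; -11/64; -43/256; -171/1024 | -341/2048; -85/512; -21/128; -5/32; -1/8; 0 } so -683/4096
G(rbbbrbrbrbrbrb) = { -1; -1/2; -1/4; -3/16; -11/64; -43/256; -171/1024; -683/4096 | -341/2048; -85/512; -21/128; -5/32; -1/8; 0 } so -1365/8192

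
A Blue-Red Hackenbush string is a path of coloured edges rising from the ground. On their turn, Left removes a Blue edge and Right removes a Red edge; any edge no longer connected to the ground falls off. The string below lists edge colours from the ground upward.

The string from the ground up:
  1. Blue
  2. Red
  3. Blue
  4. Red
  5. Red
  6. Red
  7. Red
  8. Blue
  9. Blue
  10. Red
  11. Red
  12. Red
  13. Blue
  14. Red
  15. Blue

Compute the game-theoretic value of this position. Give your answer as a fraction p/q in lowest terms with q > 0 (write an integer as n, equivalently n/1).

edge 1 of 15 (Blue): { 0 | — } => 1
edge 2 of 15 (Red): { 0 | 1 } => 1/2
edge 3 of 15 (Blue): { 0, 1/2 | 1 } => 3/4
edge 4 of 15 (Red): { 0, 1/2 | 3/4, 1 } => 5/8
edge 5 of 15 (Red): { 0, 1/2 | 5/8, 3/4, 1 } => 9/16
edge 6 of 15 (Red): { 0, 1/2 | 9/16, 5/8, 3/4, 1 } => 17/32
edge 7 of 15 (Red): { 0, 1/2 | 17/32, 9/16, 5/8, 3/4, 1 } => 33/64
edge 8 of 15 (Blue): { 0, 1/2, 33/64 | 17/32, 9/16, 5/8, 3/4, 1 } => 67/128
edge 9 of 15 (Blue): { 0, 1/2, 33/64, 67/128 | 17/32, 9/16, 5/8, 3/4, 1 } => 135/256
edge 10 of 15 (Red): { 0, 1/2, 33/64, 67/128 | 135/256, 17/32, 9/16, 5/8, 3/4, 1 } => 269/512
edge 11 of 15 (Red): { 0, 1/2, 33/64, 67/128 | 269/512, 135/256, 17/32, 9/16, 5/8, 3/4, 1 } => 537/1024
edge 12 of 15 (Red): { 0, 1/2, 33/64, 67/128 | 537/1024, 269/512, 135/256, 17/32, 9/16, 5/8, 3/4, 1 } => 1073/2048
edge 13 of 15 (Blue): { 0, 1/2, 33/64, 67/128, 1073/2048 | 537/1024, 269/512, 135/256, 17/32, 9/16, 5/8, 3/4, 1 } => 2147/4096
edge 14 of 15 (Red): { 0, 1/2, 33/64, 67/128, 1073/2048 | 2147/4096, 537/1024, 269/512, 135/256, 17/32, 9/16, 5/8, 3/4, 1 } => 4293/8192
edge 15 of 15 (Blue): { 0, 1/2, 33/64, 67/128, 1073/2048, 4293/8192 | 2147/4096, 537/1024, 269/512, 135/256, 17/32, 9/16, 5/8, 3/4, 1 } => 8587/16384

8587/16384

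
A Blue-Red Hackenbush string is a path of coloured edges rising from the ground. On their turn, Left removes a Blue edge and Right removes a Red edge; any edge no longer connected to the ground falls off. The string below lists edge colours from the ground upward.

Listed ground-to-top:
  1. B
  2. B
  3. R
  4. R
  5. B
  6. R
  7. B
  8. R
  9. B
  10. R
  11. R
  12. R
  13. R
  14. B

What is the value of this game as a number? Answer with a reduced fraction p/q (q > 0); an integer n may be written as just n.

Recurse on prefixes of the 14-edge string B B R R B R B R B R R R R B:
step 1: add B to get B; options L={ 0 } R={ none } → 1
step 2: add B to get BB; options L={ 0 1 } R={ none } → 2
step 3: add R to get BBR; options L={ 0 1 } R={ 2 } → 3/2
step 4: add R to get BBRR; options L={ 0 1 } R={ 3/2 2 } → 5/4
step 5: add B to get BBRRB; options L={ 0 1 5/4 } R={ 3/2 2 } → 11/8
step 6: add R to get BBRRBR; options L={ 0 1 5/4 } R={ 11/8 3/2 2 } → 21/16
step 7: add B to get BBRRBRB; options L={ 0 1 5/4 21/16 } R={ 11/8 3/2 2 } → 43/32
step 8: add R to get BBRRBRBR; options L={ 0 1 5/4 21/16 } R={ 43/32 11/8 3/2 2 } → 85/64
step 9: add B to get BBRRBRBRB; options L={ 0 1 5/4 21/16 85/64 } R={ 43/32 11/8 3/2 2 } → 171/128
step 10: add R to get BBRRBRBRBR; options L={ 0 1 5/4 21/16 85/64 } R={ 171/128 43/32 11/8 3/2 2 } → 341/256
step 11: add R to get BBRRBRBRBRR; options L={ 0 1 5/4 21/16 85/64 } R={ 341/256 171/128 43/32 11/8 3/2 2 } → 681/512
step 12: add R to get BBRRBRBRBRRR; options L={ 0 1 5/4 21/16 85/64 } R={ 681/512 341/256 171/128 43/32 11/8 3/2 2 } → 1361/1024
step 13: add R to get BBRRBRBRBRRRR; options L={ 0 1 5/4 21/16 85/64 } R={ 1361/1024 681/512 341/256 171/128 43/32 11/8 3/2 2 } → 2721/2048
step 14: add B to get BBRRBRBRBRRRRB; options L={ 0 1 5/4 21/16 85/64 2721/2048 } R={ 1361/1024 681/512 341/256 171/128 43/32 11/8 3/2 2 } → 5443/4096

5443/4096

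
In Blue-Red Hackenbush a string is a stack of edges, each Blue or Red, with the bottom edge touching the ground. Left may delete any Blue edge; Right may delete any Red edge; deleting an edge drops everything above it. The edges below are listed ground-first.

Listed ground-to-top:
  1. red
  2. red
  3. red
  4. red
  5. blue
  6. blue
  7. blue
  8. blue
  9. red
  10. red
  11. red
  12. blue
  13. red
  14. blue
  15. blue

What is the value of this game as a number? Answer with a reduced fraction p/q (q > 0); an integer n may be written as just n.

Prefix values for red red red red blue blue blue blue red red red blue red blue blue via {L|R} + simplicity:
value(r) = { (no moves) | 0 } so -1
value(rr) = { (no moves) | -1; 0 } so -2
value(rrr) = { (no moves) | -2; -1; 0 } so -3
value(rrrr) = { (no moves) | -3; -2; -1; 0 } so -4
value(rrrrb) = { -4 | -3; -2; -1; 0 } so -7/2
value(rrrrbb) = { -4; -7/2 | -3; -2; -1; 0 } so -13/4
value(rrrrbbb) = { -4; -7/2; -13/4 | -3; -2; -1; 0 } so -25/8
value(rrrrbbbb) = { -4; -7/2; -13/4; -25/8 | -3; -2; -1; 0 } so -49/16
value(rrrrbbbbr) = { -4; -7/2; -13/4; -25/8 | -49/16; -3; -2; -1; 0 } so -99/32
value(rrrrbbbbrr) = { -4; -7/2; -13/4; -25/8 | -99/32; -49/16; -3; -2; -1; 0 } so -199/64
value(rrrrbbbbrrr) = { -4; -7/2; -13/4; -25/8 | -199/64; -99/32; -49/16; -3; -2; -1; 0 } so -399/128
value(rrrrbbbbrrrb) = { -4; -7/2; -13/4; -25/8; -399/128 | -199/64; -99/32; -49/16; -3; -2; -1; 0 } so -797/256
value(rrrrbbbbrrrbr) = { -4; -7/2; -13/4; -25/8; -399/128 | -797/256; -199/64; -99/32; -49/16; -3; -2; -1; 0 } so -1595/512
value(rrrrbbbbrrrbrb) = { -4; -7/2; -13/4; -25/8; -399/128; -1595/512 | -797/256; -199/64; -99/32; -49/16; -3; -2; -1; 0 } so -3189/1024
value(rrrrbbbbrrrbrbb) = { -4; -7/2; -13/4; -25/8; -399/128; -1595/512; -3189/1024 | -797/256; -199/64; -99/32; -49/16; -3; -2; -1; 0 } so -6377/2048

-6377/2048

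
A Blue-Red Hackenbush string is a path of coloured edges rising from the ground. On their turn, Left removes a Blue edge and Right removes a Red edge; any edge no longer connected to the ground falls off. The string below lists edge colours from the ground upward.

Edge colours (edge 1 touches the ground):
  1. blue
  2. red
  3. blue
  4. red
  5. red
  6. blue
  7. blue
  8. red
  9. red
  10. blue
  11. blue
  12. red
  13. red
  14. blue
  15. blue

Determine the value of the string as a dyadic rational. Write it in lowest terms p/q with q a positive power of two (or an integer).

Recurse on prefixes of the 15-edge string blue red blue red red blue blue red red blue blue red red blue blue:
b: Left { 0 }, Right { none } => simplest 1
br: Left { 0 }, Right { 1 } => simplest 1/2
brb: Left { 0; 1/2 }, Right { 1 } => simplest 3/4
brbr: Left { 0; 1/2 }, Right { 3/4; 1 } => simplest 5/8
brbrr: Left { 0; 1/2 }, Right { 5/8; 3/4; 1 } => simplest 9/16
brbrrb: Left { 0; 1/2; 9/16 }, Right { 5/8; 3/4; 1 } => simplest 19/32
brbrrbb: Left { 0; 1/2; 9/16; 19/32 }, Right { 5/8; 3/4; 1 } => simplest 39/64
brbrrbbr: Left { 0; 1/2; 9/16; 19/32 }, Right { 39/64; 5/8; 3/4; 1 } => simplest 77/128
brbrrbbrr: Left { 0; 1/2; 9/16; 19/32 }, Right { 77/128; 39/64; 5/8; 3/4; 1 } => simplest 153/256
brbrrbbrrb: Left { 0; 1/2; 9/16; 19/32; 153/256 }, Right { 77/128; 39/64; 5/8; 3/4; 1 } => simplest 307/512
brbrrbbrrbb: Left { 0; 1/2; 9/16; 19/32; 153/256; 307/512 }, Right { 77/128; 39/64; 5/8; 3/4; 1 } => simplest 615/1024
brbrrbbrrbbr: Left { 0; 1/2; 9/16; 19/32; 153/256; 307/512 }, Right { 615/1024; 77/128; 39/64; 5/8; 3/4; 1 } => simplest 1229/2048
brbrrbbrrbbrr: Left { 0; 1/2; 9/16; 19/32; 153/256; 307/512 }, Right { 1229/2048; 615/1024; 77/128; 39/64; 5/8; 3/4; 1 } => simplest 2457/4096
brbrrbbrrbbrrb: Left { 0; 1/2; 9/16; 19/32; 153/256; 307/512; 2457/4096 }, Right { 1229/2048; 615/1024; 77/128; 39/64; 5/8; 3/4; 1 } => simplest 4915/8192
brbrrbbrrbbrrbb: Left { 0; 1/2; 9/16; 19/32; 153/256; 307/512; 2457/4096; 4915/8192 }, Right { 1229/2048; 615/1024; 77/128; 39/64; 5/8; 3/4; 1 } => simplest 9831/16384

9831/16384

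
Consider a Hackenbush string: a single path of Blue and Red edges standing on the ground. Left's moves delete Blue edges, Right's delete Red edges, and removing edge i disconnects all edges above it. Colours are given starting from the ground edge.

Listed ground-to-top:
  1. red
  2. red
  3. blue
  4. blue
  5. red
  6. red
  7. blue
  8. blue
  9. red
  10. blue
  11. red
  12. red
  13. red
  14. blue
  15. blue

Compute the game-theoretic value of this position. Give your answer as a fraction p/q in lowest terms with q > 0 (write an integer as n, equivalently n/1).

-11449/8192

Prefix values for red red blue blue red red blue blue red blue red red red blue blue via {L|R} + simplicity:
r: Left { none }, Right { 0 } so simplest -1
rr: Left { none }, Right { -1, 0 } so simplest -2
rrb: Left { -2 }, Right { -1, 0 } so simplest -3/2
rrbb: Left { -2, -3/2 }, Right { -1, 0 } so simplest -5/4
rrbbr: Left { -2, -3/2 }, Right { -5/4, -1, 0 } so simplest -11/8
rrbbrr: Left { -2, -3/2 }, Right { -11/8, -5/4, -1, 0 } so simplest -23/16
rrbbrrb: Left { -2, -3/2, -23/16 }, Right { -11/8, -5/4, -1, 0 } so simplest -45/32
rrbbrrbb: Left { -2, -3/2, -23/16, -45/32 }, Right { -11/8, -5/4, -1, 0 } so simplest -89/64
rrbbrrbbr: Left { -2, -3/2, -23/16, -45/32 }, Right { -89/64, -11/8, -5/4, -1, 0 } so simplest -179/128
rrbbrrbbrb: Left { -2, -3/2, -23/16, -45/32, -179/128 }, Right { -89/64, -11/8, -5/4, -1, 0 } so simplest -357/256
rrbbrrbbrbr: Left { -2, -3/2, -23/16, -45/32, -179/128 }, Right { -357/256, -89/64, -11/8, -5/4, -1, 0 } so simplest -715/512
rrbbrrbbrbrr: Left { -2, -3/2, -23/16, -45/32, -179/128 }, Right { -715/512, -357/256, -89/64, -11/8, -5/4, -1, 0 } so simplest -1431/1024
rrbbrrbbrbrrr: Left { -2, -3/2, -23/16, -45/32, -179/128 }, Right { -1431/1024, -715/512, -357/256, -89/64, -11/8, -5/4, -1, 0 } so simplest -2863/2048
rrbbrrbbrbrrrb: Left { -2, -3/2, -23/16, -45/32, -179/128, -2863/2048 }, Right { -1431/1024, -715/512, -357/256, -89/64, -11/8, -5/4, -1, 0 } so simplest -5725/4096
rrbbrrbbrbrrrbb: Left { -2, -3/2, -23/16, -45/32, -179/128, -2863/2048, -5725/4096 }, Right { -1431/1024, -715/512, -357/256, -89/64, -11/8, -5/4, -1, 0 } so simplest -11449/8192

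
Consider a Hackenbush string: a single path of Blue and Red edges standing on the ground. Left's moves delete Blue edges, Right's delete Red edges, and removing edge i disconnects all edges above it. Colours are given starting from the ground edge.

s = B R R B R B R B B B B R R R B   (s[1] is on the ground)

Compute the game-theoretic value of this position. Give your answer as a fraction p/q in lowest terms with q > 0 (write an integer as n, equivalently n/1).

5603/16384

val_1 [B]  L=[0]  R=[∅]  ⇒ 1
val_2 [BR]  L=[0]  R=[1]  ⇒ 1/2
val_3 [BRR]  L=[0]  R=[1/2, 1]  ⇒ 1/4
val_4 [BRRB]  L=[0, 1/4]  R=[1/2, 1]  ⇒ 3/8
val_5 [BRRBR]  L=[0, 1/4]  R=[3/8, 1/2, 1]  ⇒ 5/16
val_6 [BRRBRB]  L=[0, 1/4, 5/16]  R=[3/8, 1/2, 1]  ⇒ 11/32
val_7 [BRRBRBR]  L=[0, 1/4, 5/16]  R=[11/32, 3/8, 1/2, 1]  ⇒ 21/64
val_8 [BRRBRBRB]  L=[0, 1/4, 5/16, 21/64]  R=[11/32, 3/8, 1/2, 1]  ⇒ 43/128
val_9 [BRRBRBRBB]  L=[0, 1/4, 5/16, 21/64, 43/128]  R=[11/32, 3/8, 1/2, 1]  ⇒ 87/256
val_10 [BRRBRBRBBB]  L=[0, 1/4, 5/16, 21/64, 43/128, 87/256]  R=[11/32, 3/8, 1/2, 1]  ⇒ 175/512
val_11 [BRRBRBRBBBB]  L=[0, 1/4, 5/16, 21/64, 43/128, 87/256, 175/512]  R=[11/32, 3/8, 1/2, 1]  ⇒ 351/1024
val_12 [BRRBRBRBBBBR]  L=[0, 1/4, 5/16, 21/64, 43/128, 87/256, 175/512]  R=[351/1024, 11/32, 3/8, 1/2, 1]  ⇒ 701/2048
val_13 [BRRBRBRBBBBRR]  L=[0, 1/4, 5/16, 21/64, 43/128, 87/256, 175/512]  R=[701/2048, 351/1024, 11/32, 3/8, 1/2, 1]  ⇒ 1401/4096
val_14 [BRRBRBRBBBBRRR]  L=[0, 1/4, 5/16, 21/64, 43/128, 87/256, 175/512]  R=[1401/4096, 701/2048, 351/1024, 11/32, 3/8, 1/2, 1]  ⇒ 2801/8192
val_15 [BRRBRBRBBBBRRRB]  L=[0, 1/4, 5/16, 21/64, 43/128, 87/256, 175/512, 2801/8192]  R=[1401/4096, 701/2048, 351/1024, 11/32, 3/8, 1/2, 1]  ⇒ 5603/16384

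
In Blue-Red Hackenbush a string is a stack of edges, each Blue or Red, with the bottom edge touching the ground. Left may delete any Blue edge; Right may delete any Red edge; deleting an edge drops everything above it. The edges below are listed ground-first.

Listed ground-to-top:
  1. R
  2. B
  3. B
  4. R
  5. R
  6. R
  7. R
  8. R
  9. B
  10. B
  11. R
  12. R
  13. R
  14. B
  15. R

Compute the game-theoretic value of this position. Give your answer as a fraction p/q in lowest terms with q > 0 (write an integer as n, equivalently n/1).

-7995/16384

v_1 [R]  L=[none]  R=[0]  gives -1
v_2 [RB]  L=[-1]  R=[0]  gives -1/2
v_3 [RBB]  L=[-1, -1/2]  R=[0]  gives -1/4
v_4 [RBBR]  L=[-1, -1/2]  R=[-1/4, 0]  gives -3/8
v_5 [RBBRR]  L=[-1, -1/2]  R=[-3/8, -1/4, 0]  gives -7/16
v_6 [RBBRRR]  L=[-1, -1/2]  R=[-7/16, -3/8, -1/4, 0]  gives -15/32
v_7 [RBBRRRR]  L=[-1, -1/2]  R=[-15/32, -7/16, -3/8, -1/4, 0]  gives -31/64
v_8 [RBBRRRRR]  L=[-1, -1/2]  R=[-31/64, -15/32, -7/16, -3/8, -1/4, 0]  gives -63/128
v_9 [RBBRRRRRB]  L=[-1, -1/2, -63/128]  R=[-31/64, -15/32, -7/16, -3/8, -1/4, 0]  gives -125/256
v_10 [RBBRRRRRBB]  L=[-1, -1/2, -63/128, -125/256]  R=[-31/64, -15/32, -7/16, -3/8, -1/4, 0]  gives -249/512
v_11 [RBBRRRRRBBR]  L=[-1, -1/2, -63/128, -125/256]  R=[-249/512, -31/64, -15/32, -7/16, -3/8, -1/4, 0]  gives -499/1024
v_12 [RBBRRRRRBBRR]  L=[-1, -1/2, -63/128, -125/256]  R=[-499/1024, -249/512, -31/64, -15/32, -7/16, -3/8, -1/4, 0]  gives -999/2048
v_13 [RBBRRRRRBBRRR]  L=[-1, -1/2, -63/128, -125/256]  R=[-999/2048, -499/1024, -249/512, -31/64, -15/32, -7/16, -3/8, -1/4, 0]  gives -1999/4096
v_14 [RBBRRRRRBBRRRB]  L=[-1, -1/2, -63/128, -125/256, -1999/4096]  R=[-999/2048, -499/1024, -249/512, -31/64, -15/32, -7/16, -3/8, -1/4, 0]  gives -3997/8192
v_15 [RBBRRRRRBBRRRBR]  L=[-1, -1/2, -63/128, -125/256, -1999/4096]  R=[-3997/8192, -999/2048, -499/1024, -249/512, -31/64, -15/32, -7/16, -3/8, -1/4, 0]  gives -7995/16384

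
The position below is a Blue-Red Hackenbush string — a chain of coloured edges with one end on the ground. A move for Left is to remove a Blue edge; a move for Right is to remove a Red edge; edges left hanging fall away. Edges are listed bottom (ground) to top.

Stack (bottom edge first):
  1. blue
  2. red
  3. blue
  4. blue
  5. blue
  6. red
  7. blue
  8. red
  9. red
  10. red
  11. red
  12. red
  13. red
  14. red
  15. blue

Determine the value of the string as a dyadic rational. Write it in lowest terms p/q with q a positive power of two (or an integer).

val_1 [b]  L=[0]  R=[—]  = 1
val_2 [br]  L=[0]  R=[1]  = 1/2
val_3 [brb]  L=[0, 1/2]  R=[1]  = 3/4
val_4 [brbb]  L=[0, 1/2, 3/4]  R=[1]  = 7/8
val_5 [brbbb]  L=[0, 1/2, 3/4, 7/8]  R=[1]  = 15/16
val_6 [brbbbr]  L=[0, 1/2, 3/4, 7/8]  R=[15/16, 1]  = 29/32
val_7 [brbbbrb]  L=[0, 1/2, 3/4, 7/8, 29/32]  R=[15/16, 1]  = 59/64
val_8 [brbbbrbr]  L=[0, 1/2, 3/4, 7/8, 29/32]  R=[59/64, 15/16, 1]  = 117/128
val_9 [brbbbrbrr]  L=[0, 1/2, 3/4, 7/8, 29/32]  R=[117/128, 59/64, 15/16, 1]  = 233/256
val_10 [brbbbrbrrr]  L=[0, 1/2, 3/4, 7/8, 29/32]  R=[233/256, 117/128, 59/64, 15/16, 1]  = 465/512
val_11 [brbbbrbrrrr]  L=[0, 1/2, 3/4, 7/8, 29/32]  R=[465/512, 233/256, 117/128, 59/64, 15/16, 1]  = 929/1024
val_12 [brbbbrbrrrrr]  L=[0, 1/2, 3/4, 7/8, 29/32]  R=[929/1024, 465/512, 233/256, 117/128, 59/64, 15/16, 1]  = 1857/2048
val_13 [brbbbrbrrrrrr]  L=[0, 1/2, 3/4, 7/8, 29/32]  R=[1857/2048, 929/1024, 465/512, 233/256, 117/128, 59/64, 15/16, 1]  = 3713/4096
val_14 [brbbbrbrrrrrrr]  L=[0, 1/2, 3/4, 7/8, 29/32]  R=[3713/4096, 1857/2048, 929/1024, 465/512, 233/256, 117/128, 59/64, 15/16, 1]  = 7425/8192
val_15 [brbbbrbrrrrrrrb]  L=[0, 1/2, 3/4, 7/8, 29/32, 7425/8192]  R=[3713/4096, 1857/2048, 929/1024, 465/512, 233/256, 117/128, 59/64, 15/16, 1]  = 14851/16384

14851/16384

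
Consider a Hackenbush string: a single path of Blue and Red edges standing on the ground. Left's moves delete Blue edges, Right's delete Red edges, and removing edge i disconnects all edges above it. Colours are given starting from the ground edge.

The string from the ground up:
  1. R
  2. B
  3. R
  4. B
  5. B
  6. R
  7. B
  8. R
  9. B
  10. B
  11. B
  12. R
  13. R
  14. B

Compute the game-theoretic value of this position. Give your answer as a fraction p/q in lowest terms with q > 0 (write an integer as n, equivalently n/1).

Prefix values for R B R B B R B R B B B R R B via {L|R} + simplicity:
v_1 [R]  L=[(no moves)]  R=[0]  so -1
v_2 [RB]  L=[-1]  R=[0]  so -1/2
v_3 [RBR]  L=[-1]  R=[-1/2,0]  so -3/4
v_4 [RBRB]  L=[-1,-3/4]  R=[-1/2,0]  so -5/8
v_5 [RBRBB]  L=[-1,-3/4,-5/8]  R=[-1/2,0]  so -9/16
v_6 [RBRBBR]  L=[-1,-3/4,-5/8]  R=[-9/16,-1/2,0]  so -19/32
v_7 [RBRBBRB]  L=[-1,-3/4,-5/8,-19/32]  R=[-9/16,-1/2,0]  so -37/64
v_8 [RBRBBRBR]  L=[-1,-3/4,-5/8,-19/32]  R=[-37/64,-9/16,-1/2,0]  so -75/128
v_9 [RBRBBRBRB]  L=[-1,-3/4,-5/8,-19/32,-75/128]  R=[-37/64,-9/16,-1/2,0]  so -149/256
v_10 [RBRBBRBRBB]  L=[-1,-3/4,-5/8,-19/32,-75/128,-149/256]  R=[-37/64,-9/16,-1/2,0]  so -297/512
v_11 [RBRBBRBRBBB]  L=[-1,-3/4,-5/8,-19/32,-75/128,-149/256,-297/512]  R=[-37/64,-9/16,-1/2,0]  so -593/1024
v_12 [RBRBBRBRBBBR]  L=[-1,-3/4,-5/8,-19/32,-75/128,-149/256,-297/512]  R=[-593/1024,-37/64,-9/16,-1/2,0]  so -1187/2048
v_13 [RBRBBRBRBBBRR]  L=[-1,-3/4,-5/8,-19/32,-75/128,-149/256,-297/512]  R=[-1187/2048,-593/1024,-37/64,-9/16,-1/2,0]  so -2375/4096
v_14 [RBRBBRBRBBBRRB]  L=[-1,-3/4,-5/8,-19/32,-75/128,-149/256,-297/512,-2375/4096]  R=[-1187/2048,-593/1024,-37/64,-9/16,-1/2,0]  so -4749/8192

-4749/8192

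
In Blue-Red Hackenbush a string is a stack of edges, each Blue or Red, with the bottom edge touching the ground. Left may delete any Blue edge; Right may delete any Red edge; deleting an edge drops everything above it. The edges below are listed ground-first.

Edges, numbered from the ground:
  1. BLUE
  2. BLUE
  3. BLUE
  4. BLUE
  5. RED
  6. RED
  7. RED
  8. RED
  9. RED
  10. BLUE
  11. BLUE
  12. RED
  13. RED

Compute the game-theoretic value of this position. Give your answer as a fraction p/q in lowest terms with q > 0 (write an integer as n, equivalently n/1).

value_1 [B]  L=[0]  R=[(no moves)]  — 1
value_2 [BB]  L=[0 1]  R=[(no moves)]  — 2
value_3 [BBB]  L=[0 1 2]  R=[(no moves)]  — 3
value_4 [BBBB]  L=[0 1 2 3]  R=[(no moves)]  — 4
value_5 [BBBBR]  L=[0 1 2 3]  R=[4]  — 7/2
value_6 [BBBBRR]  L=[0 1 2 3]  R=[7/2 4]  — 13/4
value_7 [BBBBRRR]  L=[0 1 2 3]  R=[13/4 7/2 4]  — 25/8
value_8 [BBBBRRRR]  L=[0 1 2 3]  R=[25/8 13/4 7/2 4]  — 49/16
value_9 [BBBBRRRRR]  L=[0 1 2 3]  R=[49/16 25/8 13/4 7/2 4]  — 97/32
value_10 [BBBBRRRRRB]  L=[0 1 2 3 97/32]  R=[49/16 25/8 13/4 7/2 4]  — 195/64
value_11 [BBBBRRRRRBB]  L=[0 1 2 3 97/32 195/64]  R=[49/16 25/8 13/4 7/2 4]  — 391/128
value_12 [BBBBRRRRRBBR]  L=[0 1 2 3 97/32 195/64]  R=[391/128 49/16 25/8 13/4 7/2 4]  — 781/256
value_13 [BBBBRRRRRBBRR]  L=[0 1 2 3 97/32 195/64]  R=[781/256 391/128 49/16 25/8 13/4 7/2 4]  — 1561/512

1561/512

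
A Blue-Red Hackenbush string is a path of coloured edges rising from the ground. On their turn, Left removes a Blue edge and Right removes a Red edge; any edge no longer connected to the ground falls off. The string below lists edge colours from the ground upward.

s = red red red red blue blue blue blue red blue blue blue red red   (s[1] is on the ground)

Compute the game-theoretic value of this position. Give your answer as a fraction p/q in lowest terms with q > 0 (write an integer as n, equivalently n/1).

1 of 14 · r · max L −∞ · min R 0 => -1
2 of 14 · rr · max L −∞ · min R -1 => -2
3 of 14 · rrr · max L −∞ · min R -2 => -3
4 of 14 · rrrr · max L −∞ · min R -3 => -4
5 of 14 · rrrrb · max L -4 · min R -3 => -7/2
6 of 14 · rrrrbb · max L -7/2 · min R -3 => -13/4
7 of 14 · rrrrbbb · max L -13/4 · min R -3 => -25/8
8 of 14 · rrrrbbbb · max L -25/8 · min R -3 => -49/16
9 of 14 · rrrrbbbbr · max L -25/8 · min R -49/16 => -99/32
10 of 14 · rrrrbbbbrb · max L -99/32 · min R -49/16 => -197/64
11 of 14 · rrrrbbbbrbb · max L -197/64 · min R -49/16 => -393/128
12 of 14 · rrrrbbbbrbbb · max L -393/128 · min R -49/16 => -785/256
13 of 14 · rrrrbbbbrbbbr · max L -393/128 · min R -785/256 => -1571/512
14 of 14 · rrrrbbbbrbbbrr · max L -393/128 · min R -1571/512 => -3143/1024

-3143/1024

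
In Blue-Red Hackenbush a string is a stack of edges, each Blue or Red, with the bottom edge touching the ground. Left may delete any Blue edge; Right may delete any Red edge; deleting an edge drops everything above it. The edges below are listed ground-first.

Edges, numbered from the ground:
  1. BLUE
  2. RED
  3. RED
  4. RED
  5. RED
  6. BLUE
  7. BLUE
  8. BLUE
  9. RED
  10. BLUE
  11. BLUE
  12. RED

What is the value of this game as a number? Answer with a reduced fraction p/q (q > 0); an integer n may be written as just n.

237/2048

Build v(s[:k]) for k = 1..12, string s = BLUE RED RED RED RED BLUE BLUE BLUE RED BLUE BLUE RED.
B: Left { 0 }, Right { (no moves) } => simplest 1
BR: Left { 0 }, Right { 1 } => simplest 1/2
BRR: Left { 0 }, Right { 1/2; 1 } => simplest 1/4
BRRR: Left { 0 }, Right { 1/4; 1/2; 1 } => simplest 1/8
BRRRR: Left { 0 }, Right { 1/8; 1/4; 1/2; 1 } => simplest 1/16
BRRRRB: Left { 0; 1/16 }, Right { 1/8; 1/4; 1/2; 1 } => simplest 3/32
BRRRRBB: Left { 0; 1/16; 3/32 }, Right { 1/8; 1/4; 1/2; 1 } => simplest 7/64
BRRRRBBB: Left { 0; 1/16; 3/32; 7/64 }, Right { 1/8; 1/4; 1/2; 1 } => simplest 15/128
BRRRRBBBR: Left { 0; 1/16; 3/32; 7/64 }, Right { 15/128; 1/8; 1/4; 1/2; 1 } => simplest 29/256
BRRRRBBBRB: Left { 0; 1/16; 3/32; 7/64; 29/256 }, Right { 15/128; 1/8; 1/4; 1/2; 1 } => simplest 59/512
BRRRRBBBRBB: Left { 0; 1/16; 3/32; 7/64; 29/256; 59/512 }, Right { 15/128; 1/8; 1/4; 1/2; 1 } => simplest 119/1024
BRRRRBBBRBBR: Left { 0; 1/16; 3/32; 7/64; 29/256; 59/512 }, Right { 119/1024; 15/128; 1/8; 1/4; 1/2; 1 } => simplest 237/2048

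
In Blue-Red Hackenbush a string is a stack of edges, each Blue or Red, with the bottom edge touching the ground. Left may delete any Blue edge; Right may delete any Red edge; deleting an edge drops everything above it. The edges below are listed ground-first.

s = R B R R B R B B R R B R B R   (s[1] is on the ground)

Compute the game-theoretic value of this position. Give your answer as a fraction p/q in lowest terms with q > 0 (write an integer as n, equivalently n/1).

R: Left {  }, Right { 0 } ⇒ simplest -1
RB: Left { -1 }, Right { 0 } ⇒ simplest -1/2
RBR: Left { -1 }, Right { -1/2; 0 } ⇒ simplest -3/4
RBRR: Left { -1 }, Right { -3/4; -1/2; 0 } ⇒ simplest -7/8
RBRRB: Left { -1; -7/8 }, Right { -3/4; -1/2; 0 } ⇒ simplest -13/16
RBRRBR: Left { -1; -7/8 }, Right { -13/16; -3/4; -1/2; 0 } ⇒ simplest -27/32
RBRRBRB: Left { -1; -7/8; -27/32 }, Right { -13/16; -3/4; -1/2; 0 } ⇒ simplest -53/64
RBRRBRBB: Left { -1; -7/8; -27/32; -53/64 }, Right { -13/16; -3/4; -1/2; 0 } ⇒ simplest -105/128
RBRRBRBBR: Left { -1; -7/8; -27/32; -53/64 }, Right { -105/128; -13/16; -3/4; -1/2; 0 } ⇒ simplest -211/256
RBRRBRBBRR: Left { -1; -7/8; -27/32; -53/64 }, Right { -211/256; -105/128; -13/16; -3/4; -1/2; 0 } ⇒ simplest -423/512
RBRRBRBBRRB: Left { -1; -7/8; -27/32; -53/64; -423/512 }, Right { -211/256; -105/128; -13/16; -3/4; -1/2; 0 } ⇒ simplest -845/1024
RBRRBRBBRRBR: Left { -1; -7/8; -27/32; -53/64; -423/512 }, Right { -845/1024; -211/256; -105/128; -13/16; -3/4; -1/2; 0 } ⇒ simplest -1691/2048
RBRRBRBBRRBRB: Left { -1; -7/8; -27/32; -53/64; -423/512; -1691/2048 }, Right { -845/1024; -211/256; -105/128; -13/16; -3/4; -1/2; 0 } ⇒ simplest -3381/4096
RBRRBRBBRRBRBR: Left { -1; -7/8; -27/32; -53/64; -423/512; -1691/2048 }, Right { -3381/4096; -845/1024; -211/256; -105/128; -13/16; -3/4; -1/2; 0 } ⇒ simplest -6763/8192

-6763/8192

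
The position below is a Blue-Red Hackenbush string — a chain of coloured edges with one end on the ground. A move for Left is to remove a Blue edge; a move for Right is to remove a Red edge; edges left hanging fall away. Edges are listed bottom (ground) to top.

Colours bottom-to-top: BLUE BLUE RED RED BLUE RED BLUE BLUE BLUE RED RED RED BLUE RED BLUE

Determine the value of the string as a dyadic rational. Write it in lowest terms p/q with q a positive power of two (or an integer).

Recurse on prefixes of the 15-edge string BLUE BLUE RED RED BLUE RED BLUE BLUE BLUE RED RED RED BLUE RED BLUE:
edge 1 of 15 (BLUE): { 0 | — } gives 1
edge 2 of 15 (BLUE): { 0; 1 | — } gives 2
edge 3 of 15 (RED): { 0; 1 | 2 } gives 3/2
edge 4 of 15 (RED): { 0; 1 | 3/2; 2 } gives 5/4
edge 5 of 15 (BLUE): { 0; 1; 5/4 | 3/2; 2 } gives 11/8
edge 6 of 15 (RED): { 0; 1; 5/4 | 11/8; 3/2; 2 } gives 21/16
edge 7 of 15 (BLUE): { 0; 1; 5/4; 21/16 | 11/8; 3/2; 2 } gives 43/32
edge 8 of 15 (BLUE): { 0; 1; 5/4; 21/16; 43/32 | 11/8; 3/2; 2 } gives 87/64
edge 9 of 15 (BLUE): { 0; 1; 5/4; 21/16; 43/32; 87/64 | 11/8; 3/2; 2 } gives 175/128
edge 10 of 15 (RED): { 0; 1; 5/4; 21/16; 43/32; 87/64 | 175/128; 11/8; 3/2; 2 } gives 349/256
edge 11 of 15 (RED): { 0; 1; 5/4; 21/16; 43/32; 87/64 | 349/256; 175/128; 11/8; 3/2; 2 } gives 697/512
edge 12 of 15 (RED): { 0; 1; 5/4; 21/16; 43/32; 87/64 | 697/512; 349/256; 175/128; 11/8; 3/2; 2 } gives 1393/1024
edge 13 of 15 (BLUE): { 0; 1; 5/4; 21/16; 43/32; 87/64; 1393/1024 | 697/512; 349/256; 175/128; 11/8; 3/2; 2 } gives 2787/2048
edge 14 of 15 (RED): { 0; 1; 5/4; 21/16; 43/32; 87/64; 1393/1024 | 2787/2048; 697/512; 349/256; 175/128; 11/8; 3/2; 2 } gives 5573/4096
edge 15 of 15 (BLUE): { 0; 1; 5/4; 21/16; 43/32; 87/64; 1393/1024; 5573/4096 | 2787/2048; 697/512; 349/256; 175/128; 11/8; 3/2; 2 } gives 11147/8192

11147/8192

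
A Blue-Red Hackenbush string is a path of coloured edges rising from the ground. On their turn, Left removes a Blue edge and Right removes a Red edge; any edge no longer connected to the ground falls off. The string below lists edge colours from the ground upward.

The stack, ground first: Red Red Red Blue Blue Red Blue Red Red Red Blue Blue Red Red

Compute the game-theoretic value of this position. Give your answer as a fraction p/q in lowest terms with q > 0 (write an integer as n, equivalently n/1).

G_1 [R]  L=[—]  R=[0]  => -1
G_2 [RR]  L=[—]  R=[-1,0]  => -2
G_3 [RRR]  L=[—]  R=[-2,-1,0]  => -3
G_4 [RRRB]  L=[-3]  R=[-2,-1,0]  => -5/2
G_5 [RRRBB]  L=[-3,-5/2]  R=[-2,-1,0]  => -9/4
G_6 [RRRBBR]  L=[-3,-5/2]  R=[-9/4,-2,-1,0]  => -19/8
G_7 [RRRBBRB]  L=[-3,-5/2,-19/8]  R=[-9/4,-2,-1,0]  => -37/16
G_8 [RRRBBRBR]  L=[-3,-5/2,-19/8]  R=[-37/16,-9/4,-2,-1,0]  => -75/32
G_9 [RRRBBRBRR]  L=[-3,-5/2,-19/8]  R=[-75/32,-37/16,-9/4,-2,-1,0]  => -151/64
G_10 [RRRBBRBRRR]  L=[-3,-5/2,-19/8]  R=[-151/64,-75/32,-37/16,-9/4,-2,-1,0]  => -303/128
G_11 [RRRBBRBRRRB]  L=[-3,-5/2,-19/8,-303/128]  R=[-151/64,-75/32,-37/16,-9/4,-2,-1,0]  => -605/256
G_12 [RRRBBRBRRRBB]  L=[-3,-5/2,-19/8,-303/128,-605/256]  R=[-151/64,-75/32,-37/16,-9/4,-2,-1,0]  => -1209/512
G_13 [RRRBBRBRRRBBR]  L=[-3,-5/2,-19/8,-303/128,-605/256]  R=[-1209/512,-151/64,-75/32,-37/16,-9/4,-2,-1,0]  => -2419/1024
G_14 [RRRBBRBRRRBBRR]  L=[-3,-5/2,-19/8,-303/128,-605/256]  R=[-2419/1024,-1209/512,-151/64,-75/32,-37/16,-9/4,-2,-1,0]  => -4839/2048

-4839/2048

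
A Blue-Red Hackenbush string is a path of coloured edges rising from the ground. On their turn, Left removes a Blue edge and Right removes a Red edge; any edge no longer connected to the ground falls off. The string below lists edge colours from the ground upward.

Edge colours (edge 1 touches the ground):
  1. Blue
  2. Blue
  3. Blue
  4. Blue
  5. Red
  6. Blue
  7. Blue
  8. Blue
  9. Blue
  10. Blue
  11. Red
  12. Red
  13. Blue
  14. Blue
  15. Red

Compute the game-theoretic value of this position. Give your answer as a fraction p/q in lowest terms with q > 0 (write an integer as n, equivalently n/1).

8141/2048

Recurse on prefixes of the 15-edge string Blue Blue Blue Blue Red Blue Blue Blue Blue Blue Red Red Blue Blue Red:
val(B) = { 0 |  } — 1
val(BB) = { 0,1 |  } — 2
val(BBB) = { 0,1,2 |  } — 3
val(BBBB) = { 0,1,2,3 |  } — 4
val(BBBBR) = { 0,1,2,3 | 4 } — 7/2
val(BBBBRB) = { 0,1,2,3,7/2 | 4 } — 15/4
val(BBBBRBB) = { 0,1,2,3,7/2,15/4 | 4 } — 31/8
val(BBBBRBBB) = { 0,1,2,3,7/2,15/4,31/8 | 4 } — 63/16
val(BBBBRBBBB) = { 0,1,2,3,7/2,15/4,31/8,63/16 | 4 } — 127/32
val(BBBBRBBBBB) = { 0,1,2,3,7/2,15/4,31/8,63/16,127/32 | 4 } — 255/64
val(BBBBRBBBBBR) = { 0,1,2,3,7/2,15/4,31/8,63/16,127/32 | 255/64,4 } — 509/128
val(BBBBRBBBBBRR) = { 0,1,2,3,7/2,15/4,31/8,63/16,127/32 | 509/128,255/64,4 } — 1017/256
val(BBBBRBBBBBRRB) = { 0,1,2,3,7/2,15/4,31/8,63/16,127/32,1017/256 | 509/128,255/64,4 } — 2035/512
val(BBBBRBBBBBRRBB) = { 0,1,2,3,7/2,15/4,31/8,63/16,127/32,1017/256,2035/512 | 509/128,255/64,4 } — 4071/1024
val(BBBBRBBBBBRRBBR) = { 0,1,2,3,7/2,15/4,31/8,63/16,127/32,1017/256,2035/512 | 4071/1024,509/128,255/64,4 } — 8141/2048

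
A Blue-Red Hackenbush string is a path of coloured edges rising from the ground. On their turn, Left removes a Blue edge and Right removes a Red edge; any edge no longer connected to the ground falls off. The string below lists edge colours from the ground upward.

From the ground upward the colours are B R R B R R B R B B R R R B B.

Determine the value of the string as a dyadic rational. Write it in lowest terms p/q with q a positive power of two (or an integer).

4807/16384

edge 1 of 15 (B): { 0 |  } -> 1
edge 2 of 15 (R): { 0 | 1 } -> 1/2
edge 3 of 15 (R): { 0 | 1/2,1 } -> 1/4
edge 4 of 15 (B): { 0,1/4 | 1/2,1 } -> 3/8
edge 5 of 15 (R): { 0,1/4 | 3/8,1/2,1 } -> 5/16
edge 6 of 15 (R): { 0,1/4 | 5/16,3/8,1/2,1 } -> 9/32
edge 7 of 15 (B): { 0,1/4,9/32 | 5/16,3/8,1/2,1 } -> 19/64
edge 8 of 15 (R): { 0,1/4,9/32 | 19/64,5/16,3/8,1/2,1 } -> 37/128
edge 9 of 15 (B): { 0,1/4,9/32,37/128 | 19/64,5/16,3/8,1/2,1 } -> 75/256
edge 10 of 15 (B): { 0,1/4,9/32,37/128,75/256 | 19/64,5/16,3/8,1/2,1 } -> 151/512
edge 11 of 15 (R): { 0,1/4,9/32,37/128,75/256 | 151/512,19/64,5/16,3/8,1/2,1 } -> 301/1024
edge 12 of 15 (R): { 0,1/4,9/32,37/128,75/256 | 301/1024,151/512,19/64,5/16,3/8,1/2,1 } -> 601/2048
edge 13 of 15 (R): { 0,1/4,9/32,37/128,75/256 | 601/2048,301/1024,151/512,19/64,5/16,3/8,1/2,1 } -> 1201/4096
edge 14 of 15 (B): { 0,1/4,9/32,37/128,75/256,1201/4096 | 601/2048,301/1024,151/512,19/64,5/16,3/8,1/2,1 } -> 2403/8192
edge 15 of 15 (B): { 0,1/4,9/32,37/128,75/256,1201/4096,2403/8192 | 601/2048,301/1024,151/512,19/64,5/16,3/8,1/2,1 } -> 4807/16384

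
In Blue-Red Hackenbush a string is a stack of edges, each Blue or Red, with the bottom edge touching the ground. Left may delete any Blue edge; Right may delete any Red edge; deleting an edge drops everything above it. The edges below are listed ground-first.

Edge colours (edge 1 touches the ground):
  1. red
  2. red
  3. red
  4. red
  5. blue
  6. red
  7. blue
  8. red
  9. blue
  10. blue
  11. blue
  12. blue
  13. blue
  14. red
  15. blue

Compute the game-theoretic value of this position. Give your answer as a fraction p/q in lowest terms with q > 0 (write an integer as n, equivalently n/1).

-7429/2048

Recurse on prefixes of the 15-edge string red red red red blue red blue red blue blue blue blue blue red blue:
edge 1 of 15 (red): { (no moves) | 0 } gives -1
edge 2 of 15 (red): { (no moves) | -1,0 } gives -2
edge 3 of 15 (red): { (no moves) | -2,-1,0 } gives -3
edge 4 of 15 (red): { (no moves) | -3,-2,-1,0 } gives -4
edge 5 of 15 (blue): { -4 | -3,-2,-1,0 } gives -7/2
edge 6 of 15 (red): { -4 | -7/2,-3,-2,-1,0 } gives -15/4
edge 7 of 15 (blue): { -4,-15/4 | -7/2,-3,-2,-1,0 } gives -29/8
edge 8 of 15 (red): { -4,-15/4 | -29/8,-7/2,-3,-2,-1,0 } gives -59/16
edge 9 of 15 (blue): { -4,-15/4,-59/16 | -29/8,-7/2,-3,-2,-1,0 } gives -117/32
edge 10 of 15 (blue): { -4,-15/4,-59/16,-117/32 | -29/8,-7/2,-3,-2,-1,0 } gives -233/64
edge 11 of 15 (blue): { -4,-15/4,-59/16,-117/32,-233/64 | -29/8,-7/2,-3,-2,-1,0 } gives -465/128
edge 12 of 15 (blue): { -4,-15/4,-59/16,-117/32,-233/64,-465/128 | -29/8,-7/2,-3,-2,-1,0 } gives -929/256
edge 13 of 15 (blue): { -4,-15/4,-59/16,-117/32,-233/64,-465/128,-929/256 | -29/8,-7/2,-3,-2,-1,0 } gives -1857/512
edge 14 of 15 (red): { -4,-15/4,-59/16,-117/32,-233/64,-465/128,-929/256 | -1857/512,-29/8,-7/2,-3,-2,-1,0 } gives -3715/1024
edge 15 of 15 (blue): { -4,-15/4,-59/16,-117/32,-233/64,-465/128,-929/256,-3715/1024 | -1857/512,-29/8,-7/2,-3,-2,-1,0 } gives -7429/2048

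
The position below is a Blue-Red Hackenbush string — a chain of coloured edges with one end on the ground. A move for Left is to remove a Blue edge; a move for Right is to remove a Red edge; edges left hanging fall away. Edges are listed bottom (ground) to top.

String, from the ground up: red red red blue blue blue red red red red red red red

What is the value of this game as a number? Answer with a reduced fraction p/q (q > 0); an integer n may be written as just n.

-2303/1024

r: Left {  }, Right { 0 } → simplest -1
rr: Left {  }, Right { -1, 0 } → simplest -2
rrr: Left {  }, Right { -2, -1, 0 } → simplest -3
rrrb: Left { -3 }, Right { -2, -1, 0 } → simplest -5/2
rrrbb: Left { -3, -5/2 }, Right { -2, -1, 0 } → simplest -9/4
rrrbbb: Left { -3, -5/2, -9/4 }, Right { -2, -1, 0 } → simplest -17/8
rrrbbbr: Left { -3, -5/2, -9/4 }, Right { -17/8, -2, -1, 0 } → simplest -35/16
rrrbbbrr: Left { -3, -5/2, -9/4 }, Right { -35/16, -17/8, -2, -1, 0 } → simplest -71/32
rrrbbbrrr: Left { -3, -5/2, -9/4 }, Right { -71/32, -35/16, -17/8, -2, -1, 0 } → simplest -143/64
rrrbbbrrrr: Left { -3, -5/2, -9/4 }, Right { -143/64, -71/32, -35/16, -17/8, -2, -1, 0 } → simplest -287/128
rrrbbbrrrrr: Left { -3, -5/2, -9/4 }, Right { -287/128, -143/64, -71/32, -35/16, -17/8, -2, -1, 0 } → simplest -575/256
rrrbbbrrrrrr: Left { -3, -5/2, -9/4 }, Right { -575/256, -287/128, -143/64, -71/32, -35/16, -17/8, -2, -1, 0 } → simplest -1151/512
rrrbbbrrrrrrr: Left { -3, -5/2, -9/4 }, Right { -1151/512, -575/256, -287/128, -143/64, -71/32, -35/16, -17/8, -2, -1, 0 } → simplest -2303/1024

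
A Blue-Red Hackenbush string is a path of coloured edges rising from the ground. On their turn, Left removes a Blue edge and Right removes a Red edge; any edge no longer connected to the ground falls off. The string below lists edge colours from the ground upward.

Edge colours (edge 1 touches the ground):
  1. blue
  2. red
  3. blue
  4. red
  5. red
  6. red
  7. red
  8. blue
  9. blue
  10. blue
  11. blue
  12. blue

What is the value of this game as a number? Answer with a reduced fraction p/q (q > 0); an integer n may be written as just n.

1087/2048

Recurse on prefixes of the 12-edge string blue red blue red red red red blue blue blue blue blue:
1 of 12 · b · max L 0 · min R +∞ — 1
2 of 12 · br · max L 0 · min R 1 — 1/2
3 of 12 · brb · max L 1/2 · min R 1 — 3/4
4 of 12 · brbr · max L 1/2 · min R 3/4 — 5/8
5 of 12 · brbrr · max L 1/2 · min R 5/8 — 9/16
6 of 12 · brbrrr · max L 1/2 · min R 9/16 — 17/32
7 of 12 · brbrrrr · max L 1/2 · min R 17/32 — 33/64
8 of 12 · brbrrrrb · max L 33/64 · min R 17/32 — 67/128
9 of 12 · brbrrrrbb · max L 67/128 · min R 17/32 — 135/256
10 of 12 · brbrrrrbbb · max L 135/256 · min R 17/32 — 271/512
11 of 12 · brbrrrrbbbb · max L 271/512 · min R 17/32 — 543/1024
12 of 12 · brbrrrrbbbbb · max L 543/1024 · min R 17/32 — 1087/2048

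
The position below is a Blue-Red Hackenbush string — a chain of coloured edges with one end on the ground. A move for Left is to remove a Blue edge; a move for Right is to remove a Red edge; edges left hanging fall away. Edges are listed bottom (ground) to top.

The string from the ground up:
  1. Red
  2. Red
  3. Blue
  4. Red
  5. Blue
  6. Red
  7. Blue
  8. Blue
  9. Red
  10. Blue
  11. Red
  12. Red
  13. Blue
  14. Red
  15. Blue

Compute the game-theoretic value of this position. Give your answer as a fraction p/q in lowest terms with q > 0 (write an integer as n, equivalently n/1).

-13493/8192

Build G(s[:k]) for k = 1..15, string s = Red Red Blue Red Blue Red Blue Blue Red Blue Red Red Blue Red Blue.
G(R) = { ∅ | 0 } => -1
G(RR) = { ∅ | -1 0 } => -2
G(RRB) = { -2 | -1 0 } => -3/2
G(RRBR) = { -2 | -3/2 -1 0 } => -7/4
G(RRBRB) = { -2 -7/4 | -3/2 -1 0 } => -13/8
G(RRBRBR) = { -2 -7/4 | -13/8 -3/2 -1 0 } => -27/16
G(RRBRBRB) = { -2 -7/4 -27/16 | -13/8 -3/2 -1 0 } => -53/32
G(RRBRBRBB) = { -2 -7/4 -27/16 -53/32 | -13/8 -3/2 -1 0 } => -105/64
G(RRBRBRBBR) = { -2 -7/4 -27/16 -53/32 | -105/64 -13/8 -3/2 -1 0 } => -211/128
G(RRBRBRBBRB) = { -2 -7/4 -27/16 -53/32 -211/128 | -105/64 -13/8 -3/2 -1 0 } => -421/256
G(RRBRBRBBRBR) = { -2 -7/4 -27/16 -53/32 -211/128 | -421/256 -105/64 -13/8 -3/2 -1 0 } => -843/512
G(RRBRBRBBRBRR) = { -2 -7/4 -27/16 -53/32 -211/128 | -843/512 -421/256 -105/64 -13/8 -3/2 -1 0 } => -1687/1024
G(RRBRBRBBRBRRB) = { -2 -7/4 -27/16 -53/32 -211/128 -1687/1024 | -843/512 -421/256 -105/64 -13/8 -3/2 -1 0 } => -3373/2048
G(RRBRBRBBRBRRBR) = { -2 -7/4 -27/16 -53/32 -211/128 -1687/1024 | -3373/2048 -843/512 -421/256 -105/64 -13/8 -3/2 -1 0 } => -6747/4096
G(RRBRBRBBRBRRBRB) = { -2 -7/4 -27/16 -53/32 -211/128 -1687/1024 -6747/4096 | -3373/2048 -843/512 -421/256 -105/64 -13/8 -3/2 -1 0 } => -13493/8192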